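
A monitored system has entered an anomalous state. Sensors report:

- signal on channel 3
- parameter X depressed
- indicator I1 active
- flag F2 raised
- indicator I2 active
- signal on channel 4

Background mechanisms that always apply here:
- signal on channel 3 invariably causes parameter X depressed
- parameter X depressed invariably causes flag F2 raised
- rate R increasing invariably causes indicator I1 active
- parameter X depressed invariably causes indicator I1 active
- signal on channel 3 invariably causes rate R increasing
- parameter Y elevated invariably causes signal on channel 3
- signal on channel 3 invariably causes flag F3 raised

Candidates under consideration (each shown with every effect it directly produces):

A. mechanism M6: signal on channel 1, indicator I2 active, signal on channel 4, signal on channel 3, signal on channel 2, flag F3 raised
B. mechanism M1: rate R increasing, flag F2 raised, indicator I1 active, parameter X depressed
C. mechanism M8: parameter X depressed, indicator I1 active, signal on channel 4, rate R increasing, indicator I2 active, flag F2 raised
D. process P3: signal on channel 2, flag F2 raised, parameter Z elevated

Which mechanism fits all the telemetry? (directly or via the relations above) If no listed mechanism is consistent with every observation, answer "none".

Per-candidate check:
(A) mechanism M6 — accounts for every observation (parameter X depressed through signal on channel 3 → parameter X depressed)
(B) mechanism M1 — does not account for signal on channel 3, indicator I2 active, signal on channel 4
(C) mechanism M8 — signal on channel 3 -; parameter X depressed +; indicator I1 active +; flag F2 raised +; indicator I2 active +; signal on channel 4 +
(D) process P3 — does not account for signal on channel 3, parameter X depressed, indicator I1 active, indicator I2 active, signal on channel 4
(A) alone accounts for all the evidence.

A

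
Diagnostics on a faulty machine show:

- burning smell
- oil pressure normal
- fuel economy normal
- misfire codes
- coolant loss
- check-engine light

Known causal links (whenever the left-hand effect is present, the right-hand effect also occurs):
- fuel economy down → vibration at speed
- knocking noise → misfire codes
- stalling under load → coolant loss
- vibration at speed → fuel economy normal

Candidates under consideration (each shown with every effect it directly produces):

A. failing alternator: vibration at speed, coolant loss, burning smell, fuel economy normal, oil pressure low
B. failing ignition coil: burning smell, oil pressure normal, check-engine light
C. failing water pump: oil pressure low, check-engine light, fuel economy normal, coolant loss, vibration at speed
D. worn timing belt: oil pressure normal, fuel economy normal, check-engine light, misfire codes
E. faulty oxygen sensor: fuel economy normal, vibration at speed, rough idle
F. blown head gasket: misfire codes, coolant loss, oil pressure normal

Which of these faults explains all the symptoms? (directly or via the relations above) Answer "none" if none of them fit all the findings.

none

Testing each hypothesis:
(A) failing alternator — fails on oil pressure normal, misfire codes, check-engine light (predicts oil pressure low, not oil pressure normal)
(B) failing ignition coil — burning smell ✓; oil pressure normal ✓; fuel economy normal ✗; misfire codes ✗; coolant loss ✗; check-engine light ✓
(C) failing water pump — fails on burning smell, oil pressure normal, misfire codes (predicts oil pressure low, not oil pressure normal)
(D) worn timing belt — burning smell ✗; oil pressure normal ✓; fuel economy normal ✓; misfire codes ✓; coolant loss ✗; check-engine light ✓
(E) faulty oxygen sensor — burning smell ✗; oil pressure normal ✗; fuel economy normal ✓; misfire codes ✗; coolant loss ✗; check-engine light ✗
(F) blown head gasket — burning smell ✗; oil pressure normal ✓; fuel economy normal ✗; misfire codes ✓; coolant loss ✓; check-engine light ✗
None of the listed candidates fits everything.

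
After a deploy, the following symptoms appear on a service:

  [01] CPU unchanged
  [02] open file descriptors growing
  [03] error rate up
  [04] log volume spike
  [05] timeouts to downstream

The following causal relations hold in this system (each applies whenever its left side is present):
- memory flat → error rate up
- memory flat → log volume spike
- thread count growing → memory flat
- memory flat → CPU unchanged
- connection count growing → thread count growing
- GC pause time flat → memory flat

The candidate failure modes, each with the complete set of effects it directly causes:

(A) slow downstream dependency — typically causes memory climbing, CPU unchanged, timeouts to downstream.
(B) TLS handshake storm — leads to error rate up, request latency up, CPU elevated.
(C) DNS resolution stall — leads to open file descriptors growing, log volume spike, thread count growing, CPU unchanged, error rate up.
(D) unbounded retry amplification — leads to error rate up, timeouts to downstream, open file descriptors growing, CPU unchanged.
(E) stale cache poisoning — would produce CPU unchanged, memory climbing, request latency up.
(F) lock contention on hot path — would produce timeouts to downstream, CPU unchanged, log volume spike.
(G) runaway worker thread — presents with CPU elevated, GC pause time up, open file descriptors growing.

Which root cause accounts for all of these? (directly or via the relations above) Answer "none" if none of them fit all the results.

Checking each candidate against the observations:
(A) slow downstream dependency — does not account for open file descriptors growing, error rate up, log volume spike
(B) TLS handshake storm — fails on CPU unchanged, open file descriptors growing, log volume spike, timeouts to downstream (predicts CPU elevated, not CPU unchanged)
(C) DNS resolution stall — CPU unchanged +; open file descriptors growing +; error rate up +; log volume spike +; timeouts to downstream -
(D) unbounded retry amplification — CPU unchanged +; open file descriptors growing +; error rate up +; log volume spike -; timeouts to downstream +
(E) stale cache poisoning — CPU unchanged +; open file descriptors growing -; error rate up -; log volume spike -; timeouts to downstream -
(F) lock contention on hot path — CPU unchanged +; open file descriptors growing -; error rate up -; log volume spike +; timeouts to downstream +
(G) runaway worker thread — CPU unchanged -; open file descriptors growing +; error rate up -; log volume spike -; timeouts to downstream -
Every candidate fails on at least one observation.

none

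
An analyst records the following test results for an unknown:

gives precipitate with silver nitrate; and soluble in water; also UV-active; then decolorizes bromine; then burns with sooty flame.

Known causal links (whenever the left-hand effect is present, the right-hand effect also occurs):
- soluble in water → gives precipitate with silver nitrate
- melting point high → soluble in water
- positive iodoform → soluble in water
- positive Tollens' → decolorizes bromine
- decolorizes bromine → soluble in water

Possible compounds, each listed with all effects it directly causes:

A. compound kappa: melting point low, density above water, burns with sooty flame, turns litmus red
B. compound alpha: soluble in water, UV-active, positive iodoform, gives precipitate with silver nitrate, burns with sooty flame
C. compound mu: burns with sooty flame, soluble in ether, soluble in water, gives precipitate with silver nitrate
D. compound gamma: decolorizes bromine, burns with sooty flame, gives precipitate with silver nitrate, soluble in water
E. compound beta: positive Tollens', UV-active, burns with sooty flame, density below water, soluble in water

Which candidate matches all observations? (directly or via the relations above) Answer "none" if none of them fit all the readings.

For each candidate, compare predicted effects to what was observed:
(A) compound kappa — gives precipitate with silver nitrate -; soluble in water -; UV-active -; decolorizes bromine -; burns with sooty flame +
(B) compound alpha — does not account for decolorizes bromine
(C) compound mu — does not account for UV-active, decolorizes bromine
(D) compound gamma — gives precipitate with silver nitrate +; soluble in water +; UV-active -; decolorizes bromine +; burns with sooty flame +
(E) compound beta — gives precipitate with silver nitrate + (by soluble in water → gives precipitate with silver nitrate); soluble in water +; UV-active +; decolorizes bromine + (by positive Tollens' → decolorizes bromine); burns with sooty flame +
Only (E) is consistent with every observation.

E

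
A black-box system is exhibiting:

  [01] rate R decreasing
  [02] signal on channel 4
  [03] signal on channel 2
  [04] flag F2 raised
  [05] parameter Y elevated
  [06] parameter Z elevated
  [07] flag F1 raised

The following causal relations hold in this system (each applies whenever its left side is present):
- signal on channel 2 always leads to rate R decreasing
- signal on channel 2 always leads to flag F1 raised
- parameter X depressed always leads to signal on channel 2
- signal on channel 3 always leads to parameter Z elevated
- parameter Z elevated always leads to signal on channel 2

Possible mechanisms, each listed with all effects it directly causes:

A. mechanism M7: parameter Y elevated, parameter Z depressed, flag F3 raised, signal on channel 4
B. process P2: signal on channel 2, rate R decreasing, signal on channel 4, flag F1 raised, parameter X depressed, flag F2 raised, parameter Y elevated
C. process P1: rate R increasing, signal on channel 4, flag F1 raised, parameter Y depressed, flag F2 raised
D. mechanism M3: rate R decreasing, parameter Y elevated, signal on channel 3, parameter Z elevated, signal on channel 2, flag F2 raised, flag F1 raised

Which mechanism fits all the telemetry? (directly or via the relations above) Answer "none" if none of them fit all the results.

none

Checking each candidate against the observations:
(A) mechanism M7 — rate R decreasing -; signal on channel 4 +; signal on channel 2 -; flag F2 raised -; parameter Y elevated +; parameter Z elevated -; flag F1 raised -
(B) process P2 — rate R decreasing +; signal on channel 4 +; signal on channel 2 +; flag F2 raised +; parameter Y elevated +; parameter Z elevated -; flag F1 raised +
(C) process P1 — rate R decreasing -; signal on channel 4 +; signal on channel 2 -; flag F2 raised +; parameter Y elevated -; parameter Z elevated -; flag F1 raised +
(D) mechanism M3 — does not account for signal on channel 4
Every candidate fails on at least one observation.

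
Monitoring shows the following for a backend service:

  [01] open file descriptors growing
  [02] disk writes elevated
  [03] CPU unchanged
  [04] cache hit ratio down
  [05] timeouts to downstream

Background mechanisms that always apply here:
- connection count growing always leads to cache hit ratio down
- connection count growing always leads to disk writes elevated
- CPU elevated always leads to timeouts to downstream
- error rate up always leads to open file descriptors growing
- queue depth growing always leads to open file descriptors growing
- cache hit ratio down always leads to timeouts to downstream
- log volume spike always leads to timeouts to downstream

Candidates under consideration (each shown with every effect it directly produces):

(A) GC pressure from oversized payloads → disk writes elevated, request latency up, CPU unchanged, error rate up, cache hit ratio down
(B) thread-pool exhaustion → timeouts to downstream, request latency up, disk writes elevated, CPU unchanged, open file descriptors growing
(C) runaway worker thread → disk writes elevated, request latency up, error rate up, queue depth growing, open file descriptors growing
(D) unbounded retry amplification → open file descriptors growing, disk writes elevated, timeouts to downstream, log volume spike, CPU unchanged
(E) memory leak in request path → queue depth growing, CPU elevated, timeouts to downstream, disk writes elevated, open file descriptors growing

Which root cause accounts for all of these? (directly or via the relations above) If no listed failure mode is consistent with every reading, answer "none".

Checking each candidate against the observations:
(A) GC pressure from oversized payloads — accounts for every observation (open file descriptors growing by error rate up → open file descriptors growing)
(B) thread-pool exhaustion — does not account for cache hit ratio down
(C) runaway worker thread — open file descriptors growing ✓; disk writes elevated ✓; CPU unchanged ✗; cache hit ratio down ✗; timeouts to downstream ✗
(D) unbounded retry amplification — open file descriptors growing ✓; disk writes elevated ✓; CPU unchanged ✓; cache hit ratio down ✗; timeouts to downstream ✓
(E) memory leak in request path — open file descriptors growing ✓; disk writes elevated ✓; CPU unchanged ✗; cache hit ratio down ✗; timeouts to downstream ✓
(A) is the only candidate with no mismatches.

A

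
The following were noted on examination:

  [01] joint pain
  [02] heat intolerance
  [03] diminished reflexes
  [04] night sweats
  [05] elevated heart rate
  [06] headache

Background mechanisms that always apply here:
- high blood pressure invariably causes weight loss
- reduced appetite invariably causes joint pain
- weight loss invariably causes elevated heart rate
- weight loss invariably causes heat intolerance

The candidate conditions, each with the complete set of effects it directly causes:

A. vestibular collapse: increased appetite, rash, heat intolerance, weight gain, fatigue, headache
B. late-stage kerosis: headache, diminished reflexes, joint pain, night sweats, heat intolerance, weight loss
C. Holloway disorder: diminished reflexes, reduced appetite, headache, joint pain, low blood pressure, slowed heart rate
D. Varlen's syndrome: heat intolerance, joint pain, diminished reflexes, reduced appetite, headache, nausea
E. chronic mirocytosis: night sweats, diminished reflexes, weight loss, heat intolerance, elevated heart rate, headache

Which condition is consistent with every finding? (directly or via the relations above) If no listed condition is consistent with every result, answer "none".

B

Testing each hypothesis:
(A) vestibular collapse — joint pain -; heat intolerance +; diminished reflexes -; night sweats -; elevated heart rate -; headache +
(B) late-stage kerosis — joint pain +; heat intolerance +; diminished reflexes +; night sweats +; elevated heart rate + (by weight loss → elevated heart rate); headache +
(C) Holloway disorder — fails on heat intolerance, night sweats, elevated heart rate (predicts slowed heart rate, not elevated heart rate)
(D) Varlen's syndrome — does not account for night sweats, elevated heart rate
(E) chronic mirocytosis — does not account for joint pain
(B) is the only candidate with no mismatches.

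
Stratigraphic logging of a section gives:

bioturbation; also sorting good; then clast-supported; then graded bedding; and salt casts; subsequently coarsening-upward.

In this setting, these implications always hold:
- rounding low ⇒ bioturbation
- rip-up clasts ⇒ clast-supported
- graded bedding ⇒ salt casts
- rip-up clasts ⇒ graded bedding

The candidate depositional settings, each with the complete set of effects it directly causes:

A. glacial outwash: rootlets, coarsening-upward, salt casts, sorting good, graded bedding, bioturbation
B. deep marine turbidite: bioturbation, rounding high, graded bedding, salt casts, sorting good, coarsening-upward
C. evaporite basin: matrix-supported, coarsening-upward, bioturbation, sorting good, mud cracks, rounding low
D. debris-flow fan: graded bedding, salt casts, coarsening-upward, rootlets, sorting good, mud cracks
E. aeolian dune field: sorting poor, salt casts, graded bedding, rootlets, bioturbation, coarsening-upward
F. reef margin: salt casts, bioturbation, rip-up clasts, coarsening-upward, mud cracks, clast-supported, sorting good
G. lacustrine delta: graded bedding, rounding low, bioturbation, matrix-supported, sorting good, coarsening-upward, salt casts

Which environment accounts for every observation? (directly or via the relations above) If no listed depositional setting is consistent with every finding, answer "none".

Testing each hypothesis:
(A) glacial outwash — bioturbation ✓; sorting good ✓; clast-supported ✗; graded bedding ✓; salt casts ✓; coarsening-upward ✓
(B) deep marine turbidite — bioturbation ✓; sorting good ✓; clast-supported ✗; graded bedding ✓; salt casts ✓; coarsening-upward ✓
(C) evaporite basin — fails on clast-supported, graded bedding, salt casts (predicts matrix-supported, not clast-supported)
(D) debris-flow fan — does not account for bioturbation, clast-supported
(E) aeolian dune field — bioturbation ✓; sorting good ✗; clast-supported ✗; graded bedding ✓; salt casts ✓; coarsening-upward ✓
(F) reef margin — bioturbation ✓; sorting good ✓; clast-supported ✓; graded bedding ✓ (via rip-up clasts → graded bedding); salt casts ✓; coarsening-upward ✓
(G) lacustrine delta — fails on clast-supported (predicts matrix-supported, not clast-supported)
(F) is the only candidate with no mismatches.

F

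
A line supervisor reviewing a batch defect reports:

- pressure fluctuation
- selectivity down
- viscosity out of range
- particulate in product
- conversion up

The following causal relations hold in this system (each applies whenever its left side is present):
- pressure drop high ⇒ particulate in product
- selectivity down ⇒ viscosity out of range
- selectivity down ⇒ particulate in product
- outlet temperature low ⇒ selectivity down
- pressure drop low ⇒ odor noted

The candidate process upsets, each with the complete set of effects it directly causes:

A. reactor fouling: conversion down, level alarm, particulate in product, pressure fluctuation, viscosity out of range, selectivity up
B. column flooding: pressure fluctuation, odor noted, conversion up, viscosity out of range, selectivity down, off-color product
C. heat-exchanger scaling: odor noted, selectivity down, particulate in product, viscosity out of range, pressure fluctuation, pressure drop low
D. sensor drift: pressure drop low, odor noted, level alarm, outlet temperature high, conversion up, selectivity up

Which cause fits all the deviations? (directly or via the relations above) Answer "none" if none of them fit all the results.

B

For each candidate, compare predicted effects to what was observed:
(A) reactor fouling — pressure fluctuation match; selectivity down miss; viscosity out of range match; particulate in product match; conversion up miss
(B) column flooding — accounts for every observation (particulate in product through selectivity down → particulate in product)
(C) heat-exchanger scaling — does not account for conversion up
(D) sensor drift — pressure fluctuation miss; selectivity down miss; viscosity out of range miss; particulate in product miss; conversion up match
Only (B) is consistent with every observation.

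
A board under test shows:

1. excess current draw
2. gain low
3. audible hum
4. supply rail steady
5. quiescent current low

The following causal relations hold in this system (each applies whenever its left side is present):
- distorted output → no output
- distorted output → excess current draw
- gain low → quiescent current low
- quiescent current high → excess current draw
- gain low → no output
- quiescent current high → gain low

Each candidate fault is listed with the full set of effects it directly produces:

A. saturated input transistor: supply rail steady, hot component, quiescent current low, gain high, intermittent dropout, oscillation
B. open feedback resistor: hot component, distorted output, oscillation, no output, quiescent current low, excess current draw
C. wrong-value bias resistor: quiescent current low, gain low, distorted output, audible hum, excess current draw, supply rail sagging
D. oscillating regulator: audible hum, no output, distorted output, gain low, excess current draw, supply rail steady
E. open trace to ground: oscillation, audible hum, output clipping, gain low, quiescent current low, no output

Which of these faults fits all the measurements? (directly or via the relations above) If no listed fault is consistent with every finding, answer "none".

D

For each candidate, compare predicted effects to what was observed:
(A) saturated input transistor — fails on excess current draw, gain low, audible hum (predicts gain high, not gain low)
(B) open feedback resistor — does not account for gain low, audible hum, supply rail steady
(C) wrong-value bias resistor — fails on supply rail steady (predicts supply rail sagging, not supply rail steady)
(D) oscillating regulator — excess current draw match; gain low match; audible hum match; supply rail steady match; quiescent current low match (through gain low → quiescent current low)
(E) open trace to ground — excess current draw miss; gain low match; audible hum match; supply rail steady miss; quiescent current low match
Only (D) is consistent with every observation.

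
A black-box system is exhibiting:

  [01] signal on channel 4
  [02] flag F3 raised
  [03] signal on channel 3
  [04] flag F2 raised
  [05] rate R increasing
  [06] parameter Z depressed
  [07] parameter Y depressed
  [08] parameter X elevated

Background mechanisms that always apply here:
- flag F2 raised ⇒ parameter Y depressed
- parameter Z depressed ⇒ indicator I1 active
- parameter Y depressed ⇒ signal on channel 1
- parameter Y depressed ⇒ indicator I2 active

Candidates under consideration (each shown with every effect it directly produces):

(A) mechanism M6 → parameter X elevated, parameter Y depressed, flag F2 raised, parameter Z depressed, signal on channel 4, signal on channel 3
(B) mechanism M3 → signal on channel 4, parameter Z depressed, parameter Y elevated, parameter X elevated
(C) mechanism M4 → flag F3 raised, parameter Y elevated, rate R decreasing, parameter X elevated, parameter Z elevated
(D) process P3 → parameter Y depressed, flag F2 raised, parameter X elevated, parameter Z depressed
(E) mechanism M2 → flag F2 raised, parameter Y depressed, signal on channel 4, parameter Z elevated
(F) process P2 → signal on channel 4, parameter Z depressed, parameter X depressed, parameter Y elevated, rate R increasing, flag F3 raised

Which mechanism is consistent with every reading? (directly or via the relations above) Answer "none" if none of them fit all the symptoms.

none

Testing each hypothesis:
(A) mechanism M6 — signal on channel 4 yes; flag F3 raised NO; signal on channel 3 yes; flag F2 raised yes; rate R increasing NO; parameter Z depressed yes; parameter Y depressed yes; parameter X elevated yes
(B) mechanism M3 — signal on channel 4 yes; flag F3 raised NO; signal on channel 3 NO; flag F2 raised NO; rate R increasing NO; parameter Z depressed yes; parameter Y depressed NO; parameter X elevated yes
(C) mechanism M4 — signal on channel 4 NO; flag F3 raised yes; signal on channel 3 NO; flag F2 raised NO; rate R increasing NO; parameter Z depressed NO; parameter Y depressed NO; parameter X elevated yes
(D) process P3 — signal on channel 4 NO; flag F3 raised NO; signal on channel 3 NO; flag F2 raised yes; rate R increasing NO; parameter Z depressed yes; parameter Y depressed yes; parameter X elevated yes
(E) mechanism M2 — signal on channel 4 yes; flag F3 raised NO; signal on channel 3 NO; flag F2 raised yes; rate R increasing NO; parameter Z depressed NO; parameter Y depressed yes; parameter X elevated NO
(F) process P2 — signal on channel 4 yes; flag F3 raised yes; signal on channel 3 NO; flag F2 raised NO; rate R increasing yes; parameter Z depressed yes; parameter Y depressed NO; parameter X elevated NO
None of the listed candidates fits everything.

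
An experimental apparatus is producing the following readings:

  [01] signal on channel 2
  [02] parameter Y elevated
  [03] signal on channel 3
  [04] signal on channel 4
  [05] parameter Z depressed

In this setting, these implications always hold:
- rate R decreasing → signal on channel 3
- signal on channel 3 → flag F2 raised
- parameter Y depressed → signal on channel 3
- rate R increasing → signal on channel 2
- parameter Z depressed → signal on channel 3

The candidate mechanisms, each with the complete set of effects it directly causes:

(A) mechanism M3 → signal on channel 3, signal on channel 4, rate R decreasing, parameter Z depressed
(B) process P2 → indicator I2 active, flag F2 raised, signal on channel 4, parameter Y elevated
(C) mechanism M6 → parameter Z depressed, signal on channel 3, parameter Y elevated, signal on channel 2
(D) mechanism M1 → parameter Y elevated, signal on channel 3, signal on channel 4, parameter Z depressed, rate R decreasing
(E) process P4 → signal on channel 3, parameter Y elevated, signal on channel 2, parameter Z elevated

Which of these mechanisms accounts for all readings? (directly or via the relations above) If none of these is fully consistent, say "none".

Testing each hypothesis:
(A) mechanism M3 — does not account for signal on channel 2, parameter Y elevated
(B) process P2 — does not account for signal on channel 2, signal on channel 3, parameter Z depressed
(C) mechanism M6 — signal on channel 2 yes; parameter Y elevated yes; signal on channel 3 yes; signal on channel 4 NO; parameter Z depressed yes
(D) mechanism M1 — does not account for signal on channel 2
(E) process P4 — signal on channel 2 yes; parameter Y elevated yes; signal on channel 3 yes; signal on channel 4 NO; parameter Z depressed NO
No candidate is consistent with all observations.

none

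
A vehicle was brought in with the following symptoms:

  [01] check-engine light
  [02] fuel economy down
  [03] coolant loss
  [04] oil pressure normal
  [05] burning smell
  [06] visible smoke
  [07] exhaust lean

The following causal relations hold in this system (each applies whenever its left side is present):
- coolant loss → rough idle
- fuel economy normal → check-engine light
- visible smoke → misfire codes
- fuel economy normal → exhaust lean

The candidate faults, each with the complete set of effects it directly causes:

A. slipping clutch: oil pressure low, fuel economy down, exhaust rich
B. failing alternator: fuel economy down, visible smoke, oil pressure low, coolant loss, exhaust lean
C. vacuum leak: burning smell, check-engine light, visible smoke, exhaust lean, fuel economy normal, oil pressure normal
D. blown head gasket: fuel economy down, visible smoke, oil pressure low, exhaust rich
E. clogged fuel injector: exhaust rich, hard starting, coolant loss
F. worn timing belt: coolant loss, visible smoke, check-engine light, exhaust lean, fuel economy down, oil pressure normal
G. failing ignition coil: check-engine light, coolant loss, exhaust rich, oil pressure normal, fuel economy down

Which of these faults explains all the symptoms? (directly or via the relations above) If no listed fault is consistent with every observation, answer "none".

none

Checking each candidate against the observations:
(A) slipping clutch — fails on check-engine light, coolant loss, oil pressure normal, burning smell, visible smoke, exhaust lean (predicts oil pressure low, not oil pressure normal; predicts exhaust rich, not exhaust lean)
(B) failing alternator — check-engine light NO; fuel economy down yes; coolant loss yes; oil pressure normal NO; burning smell NO; visible smoke yes; exhaust lean yes
(C) vacuum leak — fails on fuel economy down, coolant loss (predicts fuel economy normal, not fuel economy down)
(D) blown head gasket — fails on check-engine light, coolant loss, oil pressure normal, burning smell, exhaust lean (predicts oil pressure low, not oil pressure normal; predicts exhaust rich, not exhaust lean)
(E) clogged fuel injector — fails on check-engine light, fuel economy down, oil pressure normal, burning smell, visible smoke, exhaust lean (predicts exhaust rich, not exhaust lean)
(F) worn timing belt — check-engine light yes; fuel economy down yes; coolant loss yes; oil pressure normal yes; burning smell NO; visible smoke yes; exhaust lean yes
(G) failing ignition coil — fails on burning smell, visible smoke, exhaust lean (predicts exhaust rich, not exhaust lean)
No candidate is consistent with all observations.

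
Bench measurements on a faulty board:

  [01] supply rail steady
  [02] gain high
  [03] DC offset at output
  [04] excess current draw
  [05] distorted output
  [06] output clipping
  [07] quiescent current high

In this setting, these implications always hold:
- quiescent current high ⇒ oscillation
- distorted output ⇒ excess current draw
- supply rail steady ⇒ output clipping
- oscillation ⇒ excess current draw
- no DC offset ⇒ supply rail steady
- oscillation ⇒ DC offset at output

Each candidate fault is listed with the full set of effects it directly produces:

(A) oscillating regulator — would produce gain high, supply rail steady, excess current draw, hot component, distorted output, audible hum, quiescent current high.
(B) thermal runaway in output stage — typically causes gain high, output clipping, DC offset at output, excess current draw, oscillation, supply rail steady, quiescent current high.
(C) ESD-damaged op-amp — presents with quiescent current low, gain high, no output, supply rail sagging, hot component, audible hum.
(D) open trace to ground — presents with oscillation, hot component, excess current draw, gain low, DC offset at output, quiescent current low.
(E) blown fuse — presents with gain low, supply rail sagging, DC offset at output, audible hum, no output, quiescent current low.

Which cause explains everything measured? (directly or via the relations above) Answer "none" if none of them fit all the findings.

A

Testing each hypothesis:
(A) oscillating regulator — supply rail steady +; gain high +; DC offset at output + (via quiescent current high → oscillation → DC offset at output); excess current draw +; distorted output +; output clipping + (via supply rail steady → output clipping); quiescent current high +
(B) thermal runaway in output stage — supply rail steady +; gain high +; DC offset at output +; excess current draw +; distorted output -; output clipping +; quiescent current high +
(C) ESD-damaged op-amp — fails on supply rail steady, DC offset at output, excess current draw, distorted output, output clipping, quiescent current high (predicts supply rail sagging, not supply rail steady; predicts quiescent current low, not quiescent current high)
(D) open trace to ground — supply rail steady -; gain high -; DC offset at output +; excess current draw +; distorted output -; output clipping -; quiescent current high -
(E) blown fuse — supply rail steady -; gain high -; DC offset at output +; excess current draw -; distorted output -; output clipping -; quiescent current high -
(A) alone accounts for all the evidence.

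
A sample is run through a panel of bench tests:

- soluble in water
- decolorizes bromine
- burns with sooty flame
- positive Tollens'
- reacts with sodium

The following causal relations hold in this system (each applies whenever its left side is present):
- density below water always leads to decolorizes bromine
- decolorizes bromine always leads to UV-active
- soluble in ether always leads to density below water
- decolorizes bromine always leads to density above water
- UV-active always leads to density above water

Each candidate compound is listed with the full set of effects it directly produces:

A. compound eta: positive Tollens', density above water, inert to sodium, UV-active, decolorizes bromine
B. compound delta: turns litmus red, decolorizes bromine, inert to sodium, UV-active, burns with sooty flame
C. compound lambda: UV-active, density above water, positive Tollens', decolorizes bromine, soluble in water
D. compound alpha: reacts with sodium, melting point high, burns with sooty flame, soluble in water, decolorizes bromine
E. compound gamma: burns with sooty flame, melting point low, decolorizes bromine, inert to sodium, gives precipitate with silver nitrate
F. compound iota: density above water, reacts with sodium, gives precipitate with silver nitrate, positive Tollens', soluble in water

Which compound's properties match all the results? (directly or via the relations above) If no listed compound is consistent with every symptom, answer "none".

Per-candidate check:
(A) compound eta — soluble in water -; decolorizes bromine +; burns with sooty flame -; positive Tollens' +; reacts with sodium -
(B) compound delta — soluble in water -; decolorizes bromine +; burns with sooty flame +; positive Tollens' -; reacts with sodium -
(C) compound lambda — does not account for burns with sooty flame, reacts with sodium
(D) compound alpha — does not account for positive Tollens'
(E) compound gamma — soluble in water -; decolorizes bromine +; burns with sooty flame +; positive Tollens' -; reacts with sodium -
(F) compound iota — soluble in water +; decolorizes bromine -; burns with sooty flame -; positive Tollens' +; reacts with sodium +
No candidate is consistent with all observations.

none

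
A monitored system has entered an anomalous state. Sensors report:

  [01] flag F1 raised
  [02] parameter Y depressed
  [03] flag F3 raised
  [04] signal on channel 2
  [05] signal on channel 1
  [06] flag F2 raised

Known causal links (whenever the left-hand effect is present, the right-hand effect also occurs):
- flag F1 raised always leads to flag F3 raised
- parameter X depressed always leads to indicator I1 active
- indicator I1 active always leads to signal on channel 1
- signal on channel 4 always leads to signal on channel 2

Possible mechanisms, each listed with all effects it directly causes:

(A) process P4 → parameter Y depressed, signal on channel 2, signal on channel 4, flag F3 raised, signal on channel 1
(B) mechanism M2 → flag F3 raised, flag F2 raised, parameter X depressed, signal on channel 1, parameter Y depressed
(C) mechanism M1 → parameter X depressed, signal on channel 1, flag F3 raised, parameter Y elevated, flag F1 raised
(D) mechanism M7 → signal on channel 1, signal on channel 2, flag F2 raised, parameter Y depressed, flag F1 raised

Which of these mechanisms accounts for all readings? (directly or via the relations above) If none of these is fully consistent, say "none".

Testing each hypothesis:
(A) process P4 — does not account for flag F1 raised, flag F2 raised
(B) mechanism M2 — does not account for flag F1 raised, signal on channel 2
(C) mechanism M1 — flag F1 raised +; parameter Y depressed -; flag F3 raised +; signal on channel 2 -; signal on channel 1 +; flag F2 raised -
(D) mechanism M7 — accounts for every observation (flag F3 raised through flag F1 raised → flag F3 raised)
Only (D) is consistent with every observation.

D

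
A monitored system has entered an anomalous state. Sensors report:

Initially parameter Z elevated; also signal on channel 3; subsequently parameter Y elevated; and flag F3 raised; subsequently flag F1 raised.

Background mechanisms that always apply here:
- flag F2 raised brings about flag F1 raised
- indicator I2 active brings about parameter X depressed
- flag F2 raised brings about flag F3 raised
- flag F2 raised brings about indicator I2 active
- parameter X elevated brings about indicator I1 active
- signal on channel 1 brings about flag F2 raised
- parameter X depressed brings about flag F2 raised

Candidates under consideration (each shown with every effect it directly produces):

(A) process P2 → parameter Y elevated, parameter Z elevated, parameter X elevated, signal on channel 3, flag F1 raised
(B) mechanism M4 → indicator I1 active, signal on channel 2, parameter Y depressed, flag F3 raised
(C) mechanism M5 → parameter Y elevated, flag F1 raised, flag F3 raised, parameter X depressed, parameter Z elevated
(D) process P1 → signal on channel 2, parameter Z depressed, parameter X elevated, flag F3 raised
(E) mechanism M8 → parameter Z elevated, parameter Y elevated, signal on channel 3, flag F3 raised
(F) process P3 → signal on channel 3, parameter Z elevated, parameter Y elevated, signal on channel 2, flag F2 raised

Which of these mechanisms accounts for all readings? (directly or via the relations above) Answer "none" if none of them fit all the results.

Checking each candidate against the observations:
(A) process P2 — does not account for flag F3 raised
(B) mechanism M4 — parameter Z elevated miss; signal on channel 3 miss; parameter Y elevated miss; flag F3 raised match; flag F1 raised miss
(C) mechanism M5 — does not account for signal on channel 3
(D) process P1 — fails on parameter Z elevated, signal on channel 3, parameter Y elevated, flag F1 raised (predicts parameter Z depressed, not parameter Z elevated)
(E) mechanism M8 — does not account for flag F1 raised
(F) process P3 — parameter Z elevated match; signal on channel 3 match; parameter Y elevated match; flag F3 raised match (by flag F2 raised → flag F3 raised); flag F1 raised match (by flag F2 raised → flag F1 raised)
Only (F) is consistent with every observation.

F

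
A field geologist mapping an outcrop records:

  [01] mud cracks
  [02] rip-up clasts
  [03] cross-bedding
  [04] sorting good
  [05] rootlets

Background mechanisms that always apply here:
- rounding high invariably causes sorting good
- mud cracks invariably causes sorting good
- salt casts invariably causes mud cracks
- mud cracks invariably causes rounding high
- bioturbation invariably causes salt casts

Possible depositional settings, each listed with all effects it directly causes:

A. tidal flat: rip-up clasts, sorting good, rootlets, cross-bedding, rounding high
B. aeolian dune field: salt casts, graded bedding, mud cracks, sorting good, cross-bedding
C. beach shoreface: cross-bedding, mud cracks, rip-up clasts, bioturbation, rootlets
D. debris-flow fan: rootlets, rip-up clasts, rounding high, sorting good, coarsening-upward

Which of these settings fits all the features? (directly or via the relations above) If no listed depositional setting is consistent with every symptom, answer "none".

Testing each hypothesis:
(A) tidal flat — does not account for mud cracks
(B) aeolian dune field — does not account for rip-up clasts, rootlets
(C) beach shoreface — mud cracks ✓; rip-up clasts ✓; cross-bedding ✓; sorting good ✓ (through mud cracks → sorting good); rootlets ✓
(D) debris-flow fan — does not account for mud cracks, cross-bedding
Only (C) is consistent with every observation.

C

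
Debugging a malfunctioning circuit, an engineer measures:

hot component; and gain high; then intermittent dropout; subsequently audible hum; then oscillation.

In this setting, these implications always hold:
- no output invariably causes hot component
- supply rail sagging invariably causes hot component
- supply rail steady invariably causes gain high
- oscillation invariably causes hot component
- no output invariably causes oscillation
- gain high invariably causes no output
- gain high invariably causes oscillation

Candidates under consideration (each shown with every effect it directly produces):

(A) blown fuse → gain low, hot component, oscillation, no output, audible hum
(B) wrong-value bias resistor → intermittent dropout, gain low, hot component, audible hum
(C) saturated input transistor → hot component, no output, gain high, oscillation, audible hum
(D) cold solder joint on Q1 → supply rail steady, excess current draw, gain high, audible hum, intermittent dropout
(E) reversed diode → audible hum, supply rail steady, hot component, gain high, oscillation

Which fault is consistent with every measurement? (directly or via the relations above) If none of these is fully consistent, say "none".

D

Checking each candidate against the observations:
(A) blown fuse — hot component ✓; gain high ✗; intermittent dropout ✗; audible hum ✓; oscillation ✓
(B) wrong-value bias resistor — hot component ✓; gain high ✗; intermittent dropout ✓; audible hum ✓; oscillation ✗
(C) saturated input transistor — hot component ✓; gain high ✓; intermittent dropout ✗; audible hum ✓; oscillation ✓
(D) cold solder joint on Q1 — hot component ✓ (through gain high → no output → hot component); gain high ✓; intermittent dropout ✓; audible hum ✓; oscillation ✓ (through gain high → oscillation)
(E) reversed diode — hot component ✓; gain high ✓; intermittent dropout ✗; audible hum ✓; oscillation ✓
(D) is the only candidate with no mismatches.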